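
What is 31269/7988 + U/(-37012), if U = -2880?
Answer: 295083417/73912964 ≈ 3.9923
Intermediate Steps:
31269/7988 + U/(-37012) = 31269/7988 - 2880/(-37012) = 31269*(1/7988) - 2880*(-1/37012) = 31269/7988 + 720/9253 = 295083417/73912964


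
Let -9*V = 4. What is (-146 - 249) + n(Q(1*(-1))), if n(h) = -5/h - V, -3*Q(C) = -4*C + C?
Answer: -3506/9 ≈ -389.56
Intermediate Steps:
V = -4/9 (V = -⅑*4 = -4/9 ≈ -0.44444)
Q(C) = C (Q(C) = -(-4*C + C)/3 = -(-1)*C = C)
n(h) = 4/9 - 5/h (n(h) = -5/h - 1*(-4/9) = -5/h + 4/9 = 4/9 - 5/h)
(-146 - 249) + n(Q(1*(-1))) = (-146 - 249) + (4/9 - 5/(1*(-1))) = -395 + (4/9 - 5/(-1)) = -395 + (4/9 - 5*(-1)) = -395 + (4/9 + 5) = -395 + 49/9 = -3506/9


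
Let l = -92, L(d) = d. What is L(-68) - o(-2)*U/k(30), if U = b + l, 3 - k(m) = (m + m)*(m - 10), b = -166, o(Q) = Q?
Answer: -26960/399 ≈ -67.569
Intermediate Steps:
k(m) = 3 - 2*m*(-10 + m) (k(m) = 3 - (m + m)*(m - 10) = 3 - 2*m*(-10 + m))
U = -258 (U = -166 - 92 = -258)
L(-68) - o(-2)*U/k(30) = -68 - (-2*(-258))/(3 - 2*30² + 20*30) = -68 - 516/(3 - 2*900 + 600) = -68 - 516/(3 - 1800 + 600) = -68 - 516/(-1197) = -68 - 516*(-1)/1197 = -68 - 1*(-172/399) = -68 + 172/399 = -26960/399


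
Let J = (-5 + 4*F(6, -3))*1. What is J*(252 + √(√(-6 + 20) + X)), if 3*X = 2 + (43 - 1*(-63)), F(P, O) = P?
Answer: 4788 + 19*√(36 + √14) ≈ 4907.8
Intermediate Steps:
J = 19 (J = (-5 + 4*6)*1 = (-5 + 24)*1 = 19*1 = 19)
X = 36 (X = (2 + (43 - 1*(-63)))/3 = (2 + (43 + 63))/3 = (2 + 106)/3 = (⅓)*108 = 36)
J*(252 + √(√(-6 + 20) + X)) = 19*(252 + √(√(-6 + 20) + 36)) = 19*(252 + √(√14 + 36)) = 19*(252 + √(36 + √14)) = 4788 + 19*√(36 + √14)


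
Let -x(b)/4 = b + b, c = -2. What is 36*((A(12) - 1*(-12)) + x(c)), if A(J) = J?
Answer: 1440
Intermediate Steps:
x(b) = -8*b (x(b) = -4*(b + b) = -8*b)
36*((A(12) - 1*(-12)) + x(c)) = 36*((12 - 1*(-12)) - 8*(-2)) = 36*((12 + 12) + 16) = 36*(24 + 16) = 36*40 = 1440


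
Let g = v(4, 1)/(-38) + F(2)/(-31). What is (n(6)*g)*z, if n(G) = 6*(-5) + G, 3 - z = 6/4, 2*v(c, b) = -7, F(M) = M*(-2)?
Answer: -4689/589 ≈ -7.9610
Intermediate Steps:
F(M) = -2*M
v(c, b) = -7/2 (v(c, b) = (1/2)*(-7) = -7/2)
z = 3/2 (z = 3 - 6/4 = 3 - 1*3/2 = 3 - 3/2 = 3/2 ≈ 1.5000)
n(G) = -30 + G
g = 521/2356 (g = -7/2/(-38) - 2*2/(-31) = -7/2*(-1/38) - 4*(-1/31) = 7/76 + 4/31 = 521/2356 ≈ 0.22114)
(n(6)*g)*z = ((-30 + 6)*(521/2356))*(3/2) = -24*521/2356*(3/2) = -3126/589*3/2 = -4689/589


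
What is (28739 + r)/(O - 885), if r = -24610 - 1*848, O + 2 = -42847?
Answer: -3281/43734 ≈ -0.075022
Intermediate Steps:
O = -42849 (O = -2 - 42847 = -42849)
r = -25458 (r = -24610 - 848 = -25458)
(28739 + r)/(O - 885) = (28739 - 25458)/(-42849 - 885) = 3281/(-43734) = 3281*(-1/43734) = -3281/43734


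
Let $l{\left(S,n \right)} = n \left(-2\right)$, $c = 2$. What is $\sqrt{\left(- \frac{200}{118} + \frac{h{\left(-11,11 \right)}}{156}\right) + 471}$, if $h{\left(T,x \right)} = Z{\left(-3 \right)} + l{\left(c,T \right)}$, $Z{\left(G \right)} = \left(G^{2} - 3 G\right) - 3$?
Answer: $\frac{\sqrt{9944155767}}{4602} \approx 21.669$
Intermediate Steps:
$l{\left(S,n \right)} = - 2 n$
$Z{\left(G \right)} = -3 + G^{2} - 3 G$
$h{\left(T,x \right)} = 15 - 2 T$ ($h{\left(T,x \right)} = \left(-3 + \left(-3\right)^{2} - -9\right) - 2 T = \left(-3 + 9 + 9\right) - 2 T = 15 - 2 T$)
$\sqrt{\left(- \frac{200}{118} + \frac{h{\left(-11,11 \right)}}{156}\right) + 471} = \sqrt{\left(- \frac{200}{118} + \frac{15 - -22}{156}\right) + 471} = \sqrt{\left(\left(-200\right) \frac{1}{118} + \left(15 + 22\right) \frac{1}{156}\right) + 471} = \sqrt{\left(- \frac{100}{59} + 37 \cdot \frac{1}{156}\right) + 471} = \sqrt{\left(- \frac{100}{59} + \frac{37}{156}\right) + 471} = \sqrt{- \frac{13417}{9204} + 471} = \sqrt{\frac{4321667}{9204}} = \frac{\sqrt{9944155767}}{4602}$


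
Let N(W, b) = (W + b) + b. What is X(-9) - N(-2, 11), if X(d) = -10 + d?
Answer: -39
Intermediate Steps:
N(W, b) = W + 2*b
X(-9) - N(-2, 11) = (-10 - 9) - (-2 + 2*11) = -19 - (-2 + 22) = -19 - 1*20 = -19 - 20 = -39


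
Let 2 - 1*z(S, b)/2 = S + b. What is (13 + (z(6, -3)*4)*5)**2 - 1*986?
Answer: -257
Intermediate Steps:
z(S, b) = 4 - 2*S - 2*b (z(S, b) = 4 - 2*(S + b) = 4 + (-2*S - 2*b) = 4 - 2*S - 2*b)
(13 + (z(6, -3)*4)*5)**2 - 1*986 = (13 + ((4 - 2*6 - 2*(-3))*4)*5)**2 - 1*986 = (13 + ((4 - 12 + 6)*4)*5)**2 - 986 = (13 - 2*4*5)**2 - 986 = (13 - 8*5)**2 - 986 = (13 - 40)**2 - 986 = (-27)**2 - 986 = 729 - 986 = -257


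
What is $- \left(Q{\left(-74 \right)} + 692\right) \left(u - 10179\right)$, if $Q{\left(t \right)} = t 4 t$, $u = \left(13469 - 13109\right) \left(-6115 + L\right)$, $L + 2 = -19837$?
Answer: $211354374924$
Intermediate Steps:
$L = -19839$ ($L = -2 - 19837 = -19839$)
$u = -9343440$ ($u = \left(13469 - 13109\right) \left(-6115 - 19839\right) = 360 \left(-25954\right) = -9343440$)
$Q{\left(t \right)} = 4 t^{2}$ ($Q{\left(t \right)} = 4 t t = 4 t^{2}$)
$- \left(Q{\left(-74 \right)} + 692\right) \left(u - 10179\right) = - \left(4 \left(-74\right)^{2} + 692\right) \left(-9343440 - 10179\right) = - \left(4 \cdot 5476 + 692\right) \left(-9353619\right) = - \left(21904 + 692\right) \left(-9353619\right) = - 22596 \left(-9353619\right) = \left(-1\right) \left(-211354374924\right) = 211354374924$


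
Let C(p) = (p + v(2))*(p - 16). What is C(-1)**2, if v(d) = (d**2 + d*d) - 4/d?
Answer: 7225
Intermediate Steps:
v(d) = -4/d + 2*d**2 (v(d) = (d**2 + d**2) - 4/d = 2*d**2 - 4/d = -4/d + 2*d**2)
C(p) = (-16 + p)*(6 + p) (C(p) = (p + 2*(-2 + 2**3)/2)*(p - 16) = (p + 2*(1/2)*(-2 + 8))*(-16 + p) = (p + 2*(1/2)*6)*(-16 + p) = (p + 6)*(-16 + p) = (6 + p)*(-16 + p) = (-16 + p)*(6 + p))
C(-1)**2 = (-96 + (-1)**2 - 10*(-1))**2 = (-96 + 1 + 10)**2 = (-85)**2 = 7225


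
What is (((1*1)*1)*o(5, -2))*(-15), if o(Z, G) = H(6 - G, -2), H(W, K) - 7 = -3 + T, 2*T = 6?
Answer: -105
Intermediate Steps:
T = 3 (T = (½)*6 = 3)
H(W, K) = 7 (H(W, K) = 7 + (-3 + 3) = 7 + 0 = 7)
o(Z, G) = 7
(((1*1)*1)*o(5, -2))*(-15) = (((1*1)*1)*7)*(-15) = ((1*1)*7)*(-15) = (1*7)*(-15) = 7*(-15) = -105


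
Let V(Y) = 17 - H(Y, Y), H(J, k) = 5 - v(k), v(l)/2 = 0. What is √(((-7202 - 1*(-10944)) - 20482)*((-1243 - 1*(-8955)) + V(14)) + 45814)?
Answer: I*√129253946 ≈ 11369.0*I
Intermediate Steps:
v(l) = 0 (v(l) = 2*0 = 0)
H(J, k) = 5 (H(J, k) = 5 - 1*0 = 5 + 0 = 5)
V(Y) = 12 (V(Y) = 17 - 1*5 = 17 - 5 = 12)
√(((-7202 - 1*(-10944)) - 20482)*((-1243 - 1*(-8955)) + V(14)) + 45814) = √(((-7202 - 1*(-10944)) - 20482)*((-1243 - 1*(-8955)) + 12) + 45814) = √(((-7202 + 10944) - 20482)*((-1243 + 8955) + 12) + 45814) = √((3742 - 20482)*(7712 + 12) + 45814) = √(-16740*7724 + 45814) = √(-129299760 + 45814) = √(-129253946) = I*√129253946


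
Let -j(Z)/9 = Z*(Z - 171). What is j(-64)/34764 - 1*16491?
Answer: -47785707/2897 ≈ -16495.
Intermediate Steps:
j(Z) = -9*Z*(-171 + Z) (j(Z) = -9*Z*(Z - 171) = -9*Z*(-171 + Z))
j(-64)/34764 - 1*16491 = (9*(-64)*(171 - 1*(-64)))/34764 - 1*16491 = (9*(-64)*(171 + 64))*(1/34764) - 16491 = (9*(-64)*235)*(1/34764) - 16491 = -135360*1/34764 - 16491 = -11280/2897 - 16491 = -47785707/2897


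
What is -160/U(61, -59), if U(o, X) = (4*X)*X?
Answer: -40/3481 ≈ -0.011491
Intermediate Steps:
U(o, X) = 4*X²
-160/U(61, -59) = -160/(4*(-59)²) = -160/(4*3481) = -160/13924 = -160*1/13924 = -40/3481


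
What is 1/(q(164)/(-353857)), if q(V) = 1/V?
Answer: -58032548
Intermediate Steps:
1/(q(164)/(-353857)) = 1/(1/(164*(-353857))) = 1/((1/164)*(-1/353857)) = 1/(-1/58032548) = -58032548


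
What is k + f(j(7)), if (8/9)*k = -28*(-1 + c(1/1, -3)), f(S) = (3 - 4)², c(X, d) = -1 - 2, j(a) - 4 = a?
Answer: 127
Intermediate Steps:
j(a) = 4 + a
c(X, d) = -3
f(S) = 1 (f(S) = (-1)² = 1)
k = 126 (k = 9*(-28*(-1 - 3))/8 = 9*(-28*(-4))/8 = (9/8)*112 = 126)
k + f(j(7)) = 126 + 1 = 127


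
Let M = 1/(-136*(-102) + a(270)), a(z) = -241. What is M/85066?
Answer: 1/1159534646 ≈ 8.6242e-10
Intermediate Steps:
M = 1/13631 (M = 1/(-136*(-102) - 241) = 1/(13872 - 241) = 1/13631 ≈ 7.3362e-5)
M/85066 = (1/13631)/85066 = (1/13631)*(1/85066) = 1/1159534646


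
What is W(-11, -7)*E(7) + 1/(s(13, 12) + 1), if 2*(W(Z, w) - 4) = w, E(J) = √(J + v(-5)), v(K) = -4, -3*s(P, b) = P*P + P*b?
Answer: -3/322 + √3/2 ≈ 0.85671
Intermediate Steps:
s(P, b) = -P²/3 - P*b/3 (s(P, b) = -(P*P + P*b)/3 = -(P² + P*b)/3 = -P²/3 - P*b/3)
E(J) = √(-4 + J) (E(J) = √(J - 4) = √(-4 + J))
W(Z, w) = 4 + w/2
W(-11, -7)*E(7) + 1/(s(13, 12) + 1) = (4 + (½)*(-7))*√(-4 + 7) + 1/(-⅓*13*(13 + 12) + 1) = (4 - 7/2)*√3 + 1/(-⅓*13*25 + 1) = √3/2 + 1/(-325/3 + 1) = √3/2 + 1/(-322/3) = √3/2 - 3/322 = -3/322 + √3/2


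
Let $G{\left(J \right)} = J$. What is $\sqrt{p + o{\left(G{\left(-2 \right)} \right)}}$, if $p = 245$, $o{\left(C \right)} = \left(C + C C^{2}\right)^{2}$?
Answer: $\sqrt{345} \approx 18.574$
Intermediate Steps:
$o{\left(C \right)} = \left(C + C^{3}\right)^{2}$
$\sqrt{p + o{\left(G{\left(-2 \right)} \right)}} = \sqrt{245 + \left(-2\right)^{2} \left(1 + \left(-2\right)^{2}\right)^{2}} = \sqrt{245 + 4 \left(1 + 4\right)^{2}} = \sqrt{245 + 4 \cdot 5^{2}} = \sqrt{245 + 4 \cdot 25} = \sqrt{245 + 100} = \sqrt{345}$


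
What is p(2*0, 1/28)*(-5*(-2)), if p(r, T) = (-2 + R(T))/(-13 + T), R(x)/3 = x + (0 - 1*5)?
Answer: 430/33 ≈ 13.030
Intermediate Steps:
R(x) = -15 + 3*x (R(x) = 3*(x + (0 - 1*5)) = 3*(x + (0 - 5)) = 3*(x - 5) = 3*(-5 + x) = -15 + 3*x)
p(r, T) = (-17 + 3*T)/(-13 + T) (p(r, T) = (-2 + (-15 + 3*T))/(-13 + T) = (-17 + 3*T)/(-13 + T))
p(2*0, 1/28)*(-5*(-2)) = ((-17 + 3/28)/(-13 + 1/28))*(-5*(-2)) = ((-17 + 3*(1/28))/(-13 + 1/28))*10 = ((-17 + 3/28)/(-363/28))*10 = -28/363*(-473/28)*10 = (43/33)*10 = 430/33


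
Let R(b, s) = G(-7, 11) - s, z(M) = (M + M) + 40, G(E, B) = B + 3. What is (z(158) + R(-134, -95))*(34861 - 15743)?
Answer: 8889870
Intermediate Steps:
G(E, B) = 3 + B
z(M) = 40 + 2*M (z(M) = 2*M + 40 = 40 + 2*M)
R(b, s) = 14 - s (R(b, s) = (3 + 11) - s = 14 - s)
(z(158) + R(-134, -95))*(34861 - 15743) = ((40 + 2*158) + (14 - 1*(-95)))*(34861 - 15743) = ((40 + 316) + (14 + 95))*19118 = (356 + 109)*19118 = 465*19118 = 8889870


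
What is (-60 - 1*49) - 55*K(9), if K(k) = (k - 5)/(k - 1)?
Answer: -273/2 ≈ -136.50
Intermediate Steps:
K(k) = (-5 + k)/(-1 + k)
(-60 - 1*49) - 55*K(9) = (-60 - 1*49) - 55*(-5 + 9)/(-1 + 9) = (-60 - 49) - 55*4/8 = -109 - 55*4/8 = -109 - 55*½ = -109 - 55/2 = -273/2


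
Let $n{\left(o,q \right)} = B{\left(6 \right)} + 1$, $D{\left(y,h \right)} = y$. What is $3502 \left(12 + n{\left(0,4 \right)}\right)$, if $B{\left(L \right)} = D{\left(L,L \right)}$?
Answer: $66538$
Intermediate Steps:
$B{\left(L \right)} = L$
$n{\left(o,q \right)} = 7$ ($n{\left(o,q \right)} = 6 + 1 = 7$)
$3502 \left(12 + n{\left(0,4 \right)}\right) = 3502 \left(12 + 7\right) = 3502 \cdot 19 = 66538$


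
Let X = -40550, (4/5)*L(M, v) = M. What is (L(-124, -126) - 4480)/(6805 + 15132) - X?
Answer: 889540715/21937 ≈ 40550.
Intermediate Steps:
L(M, v) = 5*M/4
(L(-124, -126) - 4480)/(6805 + 15132) - X = ((5/4)*(-124) - 4480)/(6805 + 15132) - 1*(-40550) = (-155 - 4480)/21937 + 40550 = -4635*1/21937 + 40550 = -4635/21937 + 40550 = 889540715/21937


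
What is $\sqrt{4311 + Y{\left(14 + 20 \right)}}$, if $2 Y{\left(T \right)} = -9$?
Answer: $\frac{3 \sqrt{1914}}{2} \approx 65.624$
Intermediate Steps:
$Y{\left(T \right)} = - \frac{9}{2}$ ($Y{\left(T \right)} = \frac{1}{2} \left(-9\right) = - \frac{9}{2}$)
$\sqrt{4311 + Y{\left(14 + 20 \right)}} = \sqrt{4311 - \frac{9}{2}} = \sqrt{\frac{8613}{2}} = \frac{3 \sqrt{1914}}{2}$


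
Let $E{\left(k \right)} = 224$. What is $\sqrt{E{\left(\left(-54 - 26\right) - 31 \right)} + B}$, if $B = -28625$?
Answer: $i \sqrt{28401} \approx 168.53 i$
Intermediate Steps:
$\sqrt{E{\left(\left(-54 - 26\right) - 31 \right)} + B} = \sqrt{224 - 28625} = \sqrt{-28401} = i \sqrt{28401}$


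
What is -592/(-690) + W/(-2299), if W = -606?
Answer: 889574/793155 ≈ 1.1216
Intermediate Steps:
-592/(-690) + W/(-2299) = -592/(-690) - 606/(-2299) = -592*(-1/690) - 606*(-1/2299) = 296/345 + 606/2299 = 889574/793155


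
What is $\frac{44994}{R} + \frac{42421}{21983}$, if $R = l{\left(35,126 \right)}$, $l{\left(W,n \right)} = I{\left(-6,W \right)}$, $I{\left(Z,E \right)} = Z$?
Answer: $- \frac{164808096}{21983} \approx -7497.1$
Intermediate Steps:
$l{\left(W,n \right)} = -6$
$R = -6$
$\frac{44994}{R} + \frac{42421}{21983} = \frac{44994}{-6} + \frac{42421}{21983} = 44994 \left(- \frac{1}{6}\right) + 42421 \cdot \frac{1}{21983} = -7499 + \frac{42421}{21983} = - \frac{164808096}{21983}$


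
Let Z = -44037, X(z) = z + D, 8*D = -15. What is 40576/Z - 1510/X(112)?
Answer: -567714416/38796597 ≈ -14.633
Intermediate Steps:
D = -15/8 (D = (1/8)*(-15) = -15/8 ≈ -1.8750)
X(z) = -15/8 + z (X(z) = z - 15/8 = -15/8 + z)
40576/Z - 1510/X(112) = 40576/(-44037) - 1510/(-15/8 + 112) = 40576*(-1/44037) - 1510/881/8 = -40576/44037 - 1510*8/881 = -40576/44037 - 12080/881 = -567714416/38796597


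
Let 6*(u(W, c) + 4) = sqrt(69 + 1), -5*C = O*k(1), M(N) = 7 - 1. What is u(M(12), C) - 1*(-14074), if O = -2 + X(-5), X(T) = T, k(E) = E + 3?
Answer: 14070 + sqrt(70)/6 ≈ 14071.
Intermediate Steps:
k(E) = 3 + E
M(N) = 6
O = -7 (O = -2 - 5 = -7)
C = 28/5 (C = -(-7)*(3 + 1)/5 = -(-7)*4/5 = -1/5*(-28) = 28/5 ≈ 5.6000)
u(W, c) = -4 + sqrt(70)/6 (u(W, c) = -4 + sqrt(69 + 1)/6 = -4 + sqrt(70)/6)
u(M(12), C) - 1*(-14074) = (-4 + sqrt(70)/6) - 1*(-14074) = (-4 + sqrt(70)/6) + 14074 = 14070 + sqrt(70)/6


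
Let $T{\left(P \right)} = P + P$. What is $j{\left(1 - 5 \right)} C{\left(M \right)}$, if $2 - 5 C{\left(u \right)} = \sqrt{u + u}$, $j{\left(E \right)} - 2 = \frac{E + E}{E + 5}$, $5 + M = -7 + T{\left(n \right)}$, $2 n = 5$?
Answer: $- \frac{12}{5} + \frac{6 i \sqrt{14}}{5} \approx -2.4 + 4.49 i$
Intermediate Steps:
$n = \frac{5}{2}$ ($n = \frac{1}{2} \cdot 5 = \frac{5}{2} \approx 2.5$)
$T{\left(P \right)} = 2 P$
$M = -7$ ($M = -5 + \left(-7 + 2 \cdot \frac{5}{2}\right) = -5 + \left(-7 + 5\right) = -5 - 2 = -7$)
$j{\left(E \right)} = 2 + \frac{2 E}{5 + E}$ ($j{\left(E \right)} = 2 + \frac{E + E}{E + 5} = 2 + \frac{2 E}{5 + E}$)
$C{\left(u \right)} = \frac{2}{5} - \frac{\sqrt{2} \sqrt{u}}{5}$ ($C{\left(u \right)} = \frac{2}{5} - \frac{\sqrt{u + u}}{5} = \frac{2}{5} - \frac{\sqrt{2 u}}{5} = \frac{2}{5} - \frac{\sqrt{2} \sqrt{u}}{5}$)
$j{\left(1 - 5 \right)} C{\left(M \right)} = \frac{2 \left(5 + 2 \left(1 - 5\right)\right)}{5 + \left(1 - 5\right)} \left(\frac{2}{5} - \frac{\sqrt{2} \sqrt{-7}}{5}\right) = \frac{2 \left(5 + 2 \left(-4\right)\right)}{5 - 4} \left(\frac{2}{5} - \frac{\sqrt{2} i \sqrt{7}}{5}\right) = \frac{2 \left(5 - 8\right)}{1} \left(\frac{2}{5} - \frac{i \sqrt{14}}{5}\right) = 2 \cdot 1 \left(-3\right) \left(\frac{2}{5} - \frac{i \sqrt{14}}{5}\right) = - 6 \left(\frac{2}{5} - \frac{i \sqrt{14}}{5}\right) = - \frac{12}{5} + \frac{6 i \sqrt{14}}{5}$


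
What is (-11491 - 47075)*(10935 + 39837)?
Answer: -2973512952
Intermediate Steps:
(-11491 - 47075)*(10935 + 39837) = -58566*50772 = -2973512952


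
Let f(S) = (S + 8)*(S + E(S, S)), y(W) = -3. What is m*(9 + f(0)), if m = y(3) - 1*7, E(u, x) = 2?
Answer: -250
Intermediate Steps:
f(S) = (2 + S)*(8 + S) (f(S) = (S + 8)*(S + 2) = (8 + S)*(2 + S) = (2 + S)*(8 + S))
m = -10 (m = -3 - 1*7 = -3 - 7 = -10)
m*(9 + f(0)) = -10*(9 + (16 + 0² + 10*0)) = -10*(9 + (16 + 0 + 0)) = -10*(9 + 16) = -10*25 = -250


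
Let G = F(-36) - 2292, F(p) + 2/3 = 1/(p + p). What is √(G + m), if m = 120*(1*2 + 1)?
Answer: I*√278306/12 ≈ 43.962*I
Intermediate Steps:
F(p) = -⅔ + 1/(2*p) (F(p) = -⅔ + 1/(p + p) = -⅔ + 1/(2*p))
G = -165073/72 (G = (⅙)*(3 - 4*(-36))/(-36) - 2292 = (⅙)*(-1/36)*(3 + 144) - 2292 = (⅙)*(-1/36)*147 - 2292 = -49/72 - 2292 = -165073/72 ≈ -2292.7)
m = 360 (m = 120*(2 + 1) = 120*3 = 360)
√(G + m) = √(-165073/72 + 360) = √(-139153/72) = I*√278306/12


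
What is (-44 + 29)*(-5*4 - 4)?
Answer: 360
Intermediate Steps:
(-44 + 29)*(-5*4 - 4) = -15*(-20 - 4) = -15*(-24) = 360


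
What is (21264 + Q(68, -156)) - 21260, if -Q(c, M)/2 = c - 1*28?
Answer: -76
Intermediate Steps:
Q(c, M) = 56 - 2*c (Q(c, M) = -2*(c - 1*28) = -2*(c - 28) = -2*(-28 + c) = 56 - 2*c)
(21264 + Q(68, -156)) - 21260 = (21264 + (56 - 2*68)) - 21260 = (21264 + (56 - 136)) - 21260 = (21264 - 80) - 21260 = 21184 - 21260 = -76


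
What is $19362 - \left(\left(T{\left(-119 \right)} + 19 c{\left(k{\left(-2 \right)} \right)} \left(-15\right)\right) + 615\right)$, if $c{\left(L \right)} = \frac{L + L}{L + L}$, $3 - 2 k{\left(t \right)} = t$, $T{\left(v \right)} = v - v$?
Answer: $19032$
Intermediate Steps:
$T{\left(v \right)} = 0$
$k{\left(t \right)} = \frac{3}{2} - \frac{t}{2}$
$c{\left(L \right)} = 1$ ($c{\left(L \right)} = \frac{2 L}{2 L} = 2 L \frac{1}{2 L} = 1$)
$19362 - \left(\left(T{\left(-119 \right)} + 19 c{\left(k{\left(-2 \right)} \right)} \left(-15\right)\right) + 615\right) = 19362 - \left(\left(0 + 19 \cdot 1 \left(-15\right)\right) + 615\right) = 19362 - \left(\left(0 + 19 \left(-15\right)\right) + 615\right) = 19362 - \left(\left(0 - 285\right) + 615\right) = 19362 - \left(-285 + 615\right) = 19362 - 330 = 19032$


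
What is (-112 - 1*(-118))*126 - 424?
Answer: 332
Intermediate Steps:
(-112 - 1*(-118))*126 - 424 = (-112 + 118)*126 - 424 = 6*126 - 424 = 756 - 424 = 332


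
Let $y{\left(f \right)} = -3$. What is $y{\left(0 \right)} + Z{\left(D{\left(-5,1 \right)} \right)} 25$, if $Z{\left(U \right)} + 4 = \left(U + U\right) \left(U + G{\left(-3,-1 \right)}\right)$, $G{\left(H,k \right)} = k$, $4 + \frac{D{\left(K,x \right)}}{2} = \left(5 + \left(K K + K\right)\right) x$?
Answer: $85997$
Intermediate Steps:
$D{\left(K,x \right)} = -8 + 2 x \left(5 + K + K^{2}\right)$ ($D{\left(K,x \right)} = -8 + 2 \left(5 + \left(K K + K\right)\right) x = -8 + 2 \left(5 + \left(K^{2} + K\right)\right) x = -8 + 2 \left(5 + \left(K + K^{2}\right)\right) x = -8 + 2 \left(5 + K + K^{2}\right) x = -8 + 2 x \left(5 + K + K^{2}\right)$)
$Z{\left(U \right)} = -4 + 2 U \left(-1 + U\right)$ ($Z{\left(U \right)} = -4 + \left(U + U\right) \left(U - 1\right) = -4 + 2 U \left(-1 + U\right)$)
$y{\left(0 \right)} + Z{\left(D{\left(-5,1 \right)} \right)} 25 = -3 + \left(-4 - 2 \left(-8 + 10 \cdot 1 + 2 \left(-5\right) 1 + 2 \cdot 1 \left(-5\right)^{2}\right) + 2 \left(-8 + 10 \cdot 1 + 2 \left(-5\right) 1 + 2 \cdot 1 \left(-5\right)^{2}\right)^{2}\right) 25 = -3 + \left(-4 - 2 \left(-8 + 10 - 10 + 2 \cdot 1 \cdot 25\right) + 2 \left(-8 + 10 - 10 + 2 \cdot 1 \cdot 25\right)^{2}\right) 25 = -3 + \left(-4 - 2 \left(-8 + 10 - 10 + 50\right) + 2 \left(-8 + 10 - 10 + 50\right)^{2}\right) 25 = -3 + \left(-4 - 84 + 2 \cdot 42^{2}\right) 25 = -3 + \left(-4 - 84 + 2 \cdot 1764\right) 25 = -3 + \left(-4 - 84 + 3528\right) 25 = -3 + 3440 \cdot 25 = -3 + 86000 = 85997$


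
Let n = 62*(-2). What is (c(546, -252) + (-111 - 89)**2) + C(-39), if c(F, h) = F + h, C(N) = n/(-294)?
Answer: 5923280/147 ≈ 40294.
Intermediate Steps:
n = -124
C(N) = 62/147 (C(N) = -124/(-294) = -124*(-1/294) = 62/147)
(c(546, -252) + (-111 - 89)**2) + C(-39) = ((546 - 252) + (-111 - 89)**2) + 62/147 = (294 + (-200)**2) + 62/147 = (294 + 40000) + 62/147 = 40294 + 62/147 = 5923280/147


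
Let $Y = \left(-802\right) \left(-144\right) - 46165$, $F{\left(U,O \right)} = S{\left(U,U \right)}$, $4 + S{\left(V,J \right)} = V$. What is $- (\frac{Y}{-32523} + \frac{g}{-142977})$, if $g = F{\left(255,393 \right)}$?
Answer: $\frac{1102195316}{516671219} \approx 2.1333$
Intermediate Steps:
$S{\left(V,J \right)} = -4 + V$
$F{\left(U,O \right)} = -4 + U$
$g = 251$ ($g = -4 + 255 = 251$)
$Y = 69323$ ($Y = 115488 - 46165 = 69323$)
$- (\frac{Y}{-32523} + \frac{g}{-142977}) = - (\frac{69323}{-32523} + \frac{251}{-142977}) = - (69323 \left(- \frac{1}{32523}\right) + 251 \left(- \frac{1}{142977}\right)) = - (- \frac{69323}{32523} - \frac{251}{142977}) = \left(-1\right) \left(- \frac{1102195316}{516671219}\right) = \frac{1102195316}{516671219}$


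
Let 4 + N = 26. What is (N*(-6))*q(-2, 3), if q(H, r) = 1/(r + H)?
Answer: -132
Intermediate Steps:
N = 22 (N = -4 + 26 = 22)
q(H, r) = 1/(H + r)
(N*(-6))*q(-2, 3) = (22*(-6))/(-2 + 3) = -132/1 = -132*1 = -132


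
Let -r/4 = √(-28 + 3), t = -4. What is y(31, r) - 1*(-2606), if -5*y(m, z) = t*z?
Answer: 2606 - 16*I ≈ 2606.0 - 16.0*I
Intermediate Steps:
r = -20*I (r = -4*√(-28 + 3) = -20*I ≈ -20.0*I)
y(m, z) = 4*z/5 (y(m, z) = -(-4)*z/5 = 4*z/5)
y(31, r) - 1*(-2606) = 4*(-20*I)/5 - 1*(-2606) = -16*I + 2606 = 2606 - 16*I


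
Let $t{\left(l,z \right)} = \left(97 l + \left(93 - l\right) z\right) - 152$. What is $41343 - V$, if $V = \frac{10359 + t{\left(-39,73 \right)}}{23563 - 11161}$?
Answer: $\frac{256359913}{6201} \approx 41342.0$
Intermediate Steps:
$t{\left(l,z \right)} = -152 + 97 l + z \left(93 - l\right)$ ($t{\left(l,z \right)} = \left(97 l + z \left(93 - l\right)\right) - 152 = -152 + 97 l + z \left(93 - l\right)$)
$V = \frac{8030}{6201}$ ($V = \frac{10359 + \left(-152 + 93 \cdot 73 + 97 \left(-39\right) - \left(-39\right) 73\right)}{23563 - 11161} = \frac{10359 + \left(-152 + 6789 - 3783 + 2847\right)}{12402} = \left(10359 + 5701\right) \frac{1}{12402} = 16060 \cdot \frac{1}{12402} = \frac{8030}{6201} \approx 1.295$)
$41343 - V = 41343 - \frac{8030}{6201} = \frac{256359913}{6201}$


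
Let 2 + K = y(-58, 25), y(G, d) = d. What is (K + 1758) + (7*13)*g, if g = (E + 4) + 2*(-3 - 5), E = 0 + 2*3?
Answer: 1235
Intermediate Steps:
E = 6 (E = 0 + 6 = 6)
g = -6 (g = (6 + 4) + 2*(-3 - 5) = 10 + 2*(-8) = 10 - 16 = -6)
K = 23 (K = -2 + 25 = 23)
(K + 1758) + (7*13)*g = (23 + 1758) + (7*13)*(-6) = 1781 + 91*(-6) = 1781 - 546 = 1235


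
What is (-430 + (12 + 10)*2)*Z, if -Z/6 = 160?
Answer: 370560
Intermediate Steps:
Z = -960 (Z = -6*160 = -960)
(-430 + (12 + 10)*2)*Z = (-430 + (12 + 10)*2)*(-960) = (-430 + 22*2)*(-960) = (-430 + 44)*(-960) = -386*(-960) = 370560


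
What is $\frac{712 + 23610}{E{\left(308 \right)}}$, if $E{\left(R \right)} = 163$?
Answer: $\frac{24322}{163} \approx 149.21$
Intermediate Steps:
$\frac{712 + 23610}{E{\left(308 \right)}} = \frac{712 + 23610}{163} = 24322 \cdot \frac{1}{163} = \frac{24322}{163}$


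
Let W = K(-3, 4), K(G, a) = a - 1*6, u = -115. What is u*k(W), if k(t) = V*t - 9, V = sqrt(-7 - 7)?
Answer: 1035 + 230*I*sqrt(14) ≈ 1035.0 + 860.58*I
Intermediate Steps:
V = I*sqrt(14) (V = sqrt(-14) = I*sqrt(14) ≈ 3.7417*I)
K(G, a) = -6 + a (K(G, a) = a - 6 = -6 + a)
W = -2 (W = -6 + 4 = -2)
k(t) = -9 + I*t*sqrt(14) (k(t) = (I*sqrt(14))*t - 9 = I*t*sqrt(14) - 9 = -9 + I*t*sqrt(14))
u*k(W) = -115*(-9 + I*(-2)*sqrt(14)) = -115*(-9 - 2*I*sqrt(14)) = 1035 + 230*I*sqrt(14)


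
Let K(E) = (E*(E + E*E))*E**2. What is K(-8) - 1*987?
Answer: -29659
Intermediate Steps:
K(E) = E**3*(E + E**2) (K(E) = (E*(E + E**2))*E**2 = E**3*(E + E**2))
K(-8) - 1*987 = (-8)**4*(1 - 8) - 1*987 = 4096*(-7) - 987 = -28672 - 987 = -29659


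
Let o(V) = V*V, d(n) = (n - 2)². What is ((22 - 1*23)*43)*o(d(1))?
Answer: -43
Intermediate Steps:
d(n) = (-2 + n)²
o(V) = V²
((22 - 1*23)*43)*o(d(1)) = ((22 - 1*23)*43)*((-2 + 1)²)² = ((22 - 23)*43)*((-1)²)² = -1*43*1² = -43*1 = -43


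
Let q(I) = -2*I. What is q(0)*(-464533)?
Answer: 0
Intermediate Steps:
q(0)*(-464533) = -2*0*(-464533) = 0*(-464533) = 0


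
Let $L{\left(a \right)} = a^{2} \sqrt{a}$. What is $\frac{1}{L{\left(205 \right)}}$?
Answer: $\frac{\sqrt{205}}{8615125} \approx 1.6619 \cdot 10^{-6}$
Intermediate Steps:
$L{\left(a \right)} = a^{\frac{5}{2}}$
$\frac{1}{L{\left(205 \right)}} = \frac{1}{205^{\frac{5}{2}}} = \frac{1}{42025 \sqrt{205}} = \frac{\sqrt{205}}{8615125}$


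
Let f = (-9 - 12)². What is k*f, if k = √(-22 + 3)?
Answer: 441*I*√19 ≈ 1922.3*I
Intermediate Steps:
k = I*√19 (k = √(-19) = I*√19 ≈ 4.3589*I)
f = 441 (f = (-21)² = 441)
k*f = (I*√19)*441 = 441*I*√19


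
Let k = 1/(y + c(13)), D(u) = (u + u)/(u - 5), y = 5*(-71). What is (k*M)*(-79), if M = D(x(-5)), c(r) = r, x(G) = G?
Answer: 79/342 ≈ 0.23099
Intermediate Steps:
y = -355
D(u) = 2*u/(-5 + u) (D(u) = (2*u)/(-5 + u) = 2*u/(-5 + u))
M = 1 (M = 2*(-5)/(-5 - 5) = 2*(-5)/(-10) = 2*(-5)*(-1/10) = 1)
k = -1/342 (k = 1/(-355 + 13) = 1/(-342) = -1/342 ≈ -0.0029240)
(k*M)*(-79) = -1/342*1*(-79) = -1/342*(-79) = 79/342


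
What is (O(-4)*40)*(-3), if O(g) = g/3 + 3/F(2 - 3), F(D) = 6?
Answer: 100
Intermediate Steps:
O(g) = ½ + g/3 (O(g) = g/3 + 3/6 = g*(⅓) + 3*(⅙) = g/3 + ½ = ½ + g/3)
(O(-4)*40)*(-3) = ((½ + (⅓)*(-4))*40)*(-3) = ((½ - 4/3)*40)*(-3) = -⅚*40*(-3) = -100/3*(-3) = 100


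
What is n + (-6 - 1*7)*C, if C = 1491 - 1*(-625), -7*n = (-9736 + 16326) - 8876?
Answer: -190270/7 ≈ -27181.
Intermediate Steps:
n = 2286/7 (n = -((-9736 + 16326) - 8876)/7 = -(6590 - 8876)/7 = -⅐*(-2286) = 2286/7 ≈ 326.57)
C = 2116 (C = 1491 + 625 = 2116)
n + (-6 - 1*7)*C = 2286/7 + (-6 - 1*7)*2116 = 2286/7 + (-6 - 7)*2116 = 2286/7 - 13*2116 = 2286/7 - 27508 = -190270/7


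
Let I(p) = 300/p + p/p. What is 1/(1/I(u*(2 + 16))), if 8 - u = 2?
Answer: 34/9 ≈ 3.7778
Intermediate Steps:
u = 6 (u = 8 - 1*2 = 8 - 2 = 6)
I(p) = 1 + 300/p (I(p) = 300/p + 1 = 1 + 300/p)
1/(1/I(u*(2 + 16))) = 1/(1/((300 + 6*(2 + 16))/((6*(2 + 16))))) = 1/(1/((300 + 6*18)/((6*18)))) = 1/(1/((300 + 108)/108)) = 1/(1/((1/108)*408)) = 1/(1/(34/9)) = 1/(9/34) = 34/9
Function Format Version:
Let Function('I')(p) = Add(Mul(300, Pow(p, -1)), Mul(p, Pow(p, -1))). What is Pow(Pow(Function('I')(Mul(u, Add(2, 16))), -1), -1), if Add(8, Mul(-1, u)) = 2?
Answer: Rational(34, 9) ≈ 3.7778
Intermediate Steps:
u = 6 (u = Add(8, Mul(-1, 2)) = Add(8, -2) = 6)
Function('I')(p) = Add(1, Mul(300, Pow(p, -1))) (Function('I')(p) = Add(Mul(300, Pow(p, -1)), 1) = Add(1, Mul(300, Pow(p, -1))))
Pow(Pow(Function('I')(Mul(u, Add(2, 16))), -1), -1) = Pow(Pow(Mul(Pow(Mul(6, Add(2, 16)), -1), Add(300, Mul(6, Add(2, 16)))), -1), -1) = Pow(Pow(Mul(Pow(Mul(6, 18), -1), Add(300, Mul(6, 18))), -1), -1) = Pow(Pow(Mul(Pow(108, -1), Add(300, 108)), -1), -1) = Pow(Pow(Mul(Rational(1, 108), 408), -1), -1) = Pow(Pow(Rational(34, 9), -1), -1) = Pow(Rational(9, 34), -1) = Rational(34, 9)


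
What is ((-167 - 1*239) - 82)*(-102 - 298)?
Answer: 195200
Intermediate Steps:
((-167 - 1*239) - 82)*(-102 - 298) = ((-167 - 239) - 82)*(-400) = (-406 - 82)*(-400) = -488*(-400) = 195200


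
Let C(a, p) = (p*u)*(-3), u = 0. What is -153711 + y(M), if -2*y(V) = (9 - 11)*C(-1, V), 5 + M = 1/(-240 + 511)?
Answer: -153711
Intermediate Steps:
C(a, p) = 0 (C(a, p) = (p*0)*(-3) = 0*(-3) = 0)
M = -1354/271 (M = -5 + 1/(-240 + 511) = -5 + 1/271 = -1354/271 ≈ -4.9963)
y(V) = 0 (y(V) = -(9 - 11)*0/2 = -(-1)*0 = -½*0 = 0)
-153711 + y(M) = -153711 + 0 = -153711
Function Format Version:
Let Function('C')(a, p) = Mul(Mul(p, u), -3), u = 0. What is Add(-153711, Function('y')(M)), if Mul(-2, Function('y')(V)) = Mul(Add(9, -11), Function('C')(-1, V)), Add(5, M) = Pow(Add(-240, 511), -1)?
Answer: -153711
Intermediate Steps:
Function('C')(a, p) = 0 (Function('C')(a, p) = Mul(Mul(p, 0), -3) = Mul(0, -3) = 0)
M = Rational(-1354, 271) (M = Add(-5, Pow(Add(-240, 511), -1)) = Add(-5, Pow(271, -1)) = Add(-5, Rational(1, 271)) = Rational(-1354, 271) ≈ -4.9963)
Function('y')(V) = 0 (Function('y')(V) = Mul(Rational(-1, 2), Mul(Add(9, -11), 0)) = Mul(Rational(-1, 2), Mul(-2, 0)) = Mul(Rational(-1, 2), 0) = 0)
Add(-153711, Function('y')(M)) = Add(-153711, 0) = -153711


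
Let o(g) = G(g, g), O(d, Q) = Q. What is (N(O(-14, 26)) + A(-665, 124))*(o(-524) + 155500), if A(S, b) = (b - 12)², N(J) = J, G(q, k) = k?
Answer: 1948048320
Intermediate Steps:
o(g) = g
A(S, b) = (-12 + b)²
(N(O(-14, 26)) + A(-665, 124))*(o(-524) + 155500) = (26 + (-12 + 124)²)*(-524 + 155500) = (26 + 112²)*154976 = (26 + 12544)*154976 = 12570*154976 = 1948048320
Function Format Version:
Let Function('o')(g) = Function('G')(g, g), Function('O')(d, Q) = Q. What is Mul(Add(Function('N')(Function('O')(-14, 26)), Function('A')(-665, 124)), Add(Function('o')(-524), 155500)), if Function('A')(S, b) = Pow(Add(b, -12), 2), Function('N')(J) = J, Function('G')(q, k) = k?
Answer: 1948048320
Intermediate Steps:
Function('o')(g) = g
Function('A')(S, b) = Pow(Add(-12, b), 2)
Mul(Add(Function('N')(Function('O')(-14, 26)), Function('A')(-665, 124)), Add(Function('o')(-524), 155500)) = Mul(Add(26, Pow(Add(-12, 124), 2)), Add(-524, 155500)) = Mul(Add(26, Pow(112, 2)), 154976) = Mul(Add(26, 12544), 154976) = Mul(12570, 154976) = 1948048320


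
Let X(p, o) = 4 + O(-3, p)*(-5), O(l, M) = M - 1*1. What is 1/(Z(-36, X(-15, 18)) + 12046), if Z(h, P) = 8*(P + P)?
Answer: 1/13390 ≈ 7.4683e-5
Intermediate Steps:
O(l, M) = -1 + M (O(l, M) = M - 1 = -1 + M)
X(p, o) = 9 - 5*p (X(p, o) = 4 + (-1 + p)*(-5) = 4 + (5 - 5*p) = 9 - 5*p)
Z(h, P) = 16*P (Z(h, P) = 8*(2*P) = 16*P)
1/(Z(-36, X(-15, 18)) + 12046) = 1/(16*(9 - 5*(-15)) + 12046) = 1/(16*(9 + 75) + 12046) = 1/(16*84 + 12046) = 1/(1344 + 12046) = 1/13390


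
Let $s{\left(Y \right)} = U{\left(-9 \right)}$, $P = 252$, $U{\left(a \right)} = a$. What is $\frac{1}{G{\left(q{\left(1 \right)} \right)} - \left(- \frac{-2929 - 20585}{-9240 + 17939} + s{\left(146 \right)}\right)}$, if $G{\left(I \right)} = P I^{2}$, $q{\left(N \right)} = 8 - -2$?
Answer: $\frac{8699}{219269577} \approx 3.9673 \cdot 10^{-5}$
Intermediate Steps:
$q{\left(N \right)} = 10$ ($q{\left(N \right)} = 8 + 2 = 10$)
$s{\left(Y \right)} = -9$
$G{\left(I \right)} = 252 I^{2}$
$\frac{1}{G{\left(q{\left(1 \right)} \right)} - \left(- \frac{-2929 - 20585}{-9240 + 17939} + s{\left(146 \right)}\right)} = \frac{1}{252 \cdot 10^{2} + \left(\frac{-2929 - 20585}{-9240 + 17939} - -9\right)} = \frac{1}{252 \cdot 100 + \left(- \frac{23514}{8699} + 9\right)} = \frac{1}{25200 + \left(\left(-23514\right) \frac{1}{8699} + 9\right)} = \frac{1}{25200 + \left(- \frac{23514}{8699} + 9\right)} = \frac{1}{25200 + \frac{54777}{8699}} = \frac{1}{\frac{219269577}{8699}} = \frac{8699}{219269577}$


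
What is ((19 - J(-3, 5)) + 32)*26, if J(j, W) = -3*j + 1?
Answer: 1066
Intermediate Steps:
J(j, W) = 1 - 3*j
((19 - J(-3, 5)) + 32)*26 = ((19 - (1 - 3*(-3))) + 32)*26 = ((19 - (1 + 9)) + 32)*26 = ((19 - 1*10) + 32)*26 = ((19 - 10) + 32)*26 = (9 + 32)*26 = 41*26 = 1066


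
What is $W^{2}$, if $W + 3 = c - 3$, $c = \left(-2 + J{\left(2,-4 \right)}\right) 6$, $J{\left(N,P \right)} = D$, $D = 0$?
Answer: $324$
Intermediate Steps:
$J{\left(N,P \right)} = 0$
$c = -12$ ($c = \left(-2 + 0\right) 6 = \left(-2\right) 6 = -12$)
$W = -18$ ($W = -3 - 15 = -18$)
$W^{2} = \left(-18\right)^{2} = 324$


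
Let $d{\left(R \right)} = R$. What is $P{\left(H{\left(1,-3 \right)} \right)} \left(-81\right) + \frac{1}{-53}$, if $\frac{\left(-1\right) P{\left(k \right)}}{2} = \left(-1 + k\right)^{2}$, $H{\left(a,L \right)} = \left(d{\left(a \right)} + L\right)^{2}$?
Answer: $\frac{77273}{53} \approx 1458.0$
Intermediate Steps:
$H{\left(a,L \right)} = \left(L + a\right)^{2}$ ($H{\left(a,L \right)} = \left(a + L\right)^{2} = \left(L + a\right)^{2}$)
$P{\left(k \right)} = - 2 \left(-1 + k\right)^{2}$
$P{\left(H{\left(1,-3 \right)} \right)} \left(-81\right) + \frac{1}{-53} = - 2 \left(-1 + \left(-3 + 1\right)^{2}\right)^{2} \left(-81\right) + \frac{1}{-53} = - 2 \left(-1 + \left(-2\right)^{2}\right)^{2} \left(-81\right) - \frac{1}{53} = - 2 \left(-1 + 4\right)^{2} \left(-81\right) - \frac{1}{53} = - 2 \cdot 3^{2} \left(-81\right) - \frac{1}{53} = \left(-2\right) 9 \left(-81\right) - \frac{1}{53} = \left(-18\right) \left(-81\right) - \frac{1}{53} = 1458 - \frac{1}{53} = \frac{77273}{53}$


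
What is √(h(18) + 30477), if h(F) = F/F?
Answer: 7*√622 ≈ 174.58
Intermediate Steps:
h(F) = 1
√(h(18) + 30477) = √(1 + 30477) = √30478 = 7*√622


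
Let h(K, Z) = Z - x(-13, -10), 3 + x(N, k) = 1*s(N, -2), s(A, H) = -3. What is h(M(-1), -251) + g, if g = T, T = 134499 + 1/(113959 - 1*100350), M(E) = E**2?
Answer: 1827062687/13609 ≈ 1.3425e+5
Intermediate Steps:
x(N, k) = -6 (x(N, k) = -3 + 1*(-3) = -3 - 3 = -6)
h(K, Z) = 6 + Z (h(K, Z) = Z - 1*(-6) = Z + 6 = 6 + Z)
T = 1830396892/13609 (T = 134499 + 1/(113959 - 100350) = 134499 + 1/13609 = 1830396892/13609 ≈ 1.3450e+5)
g = 1830396892/13609 ≈ 1.3450e+5
h(M(-1), -251) + g = (6 - 251) + 1830396892/13609 = -245 + 1830396892/13609 = 1827062687/13609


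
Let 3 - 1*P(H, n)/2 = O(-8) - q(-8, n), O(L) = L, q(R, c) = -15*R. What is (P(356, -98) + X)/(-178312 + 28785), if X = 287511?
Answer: -287773/149527 ≈ -1.9246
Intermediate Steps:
P(H, n) = 262 (P(H, n) = 6 - 2*(-8 - (-15)*(-8)) = 6 - 2*(-8 - 1*120) = 6 - 2*(-8 - 120) = 6 - 2*(-128) = 6 + 256 = 262)
(P(356, -98) + X)/(-178312 + 28785) = (262 + 287511)/(-178312 + 28785) = 287773/(-149527) = 287773*(-1/149527) = -287773/149527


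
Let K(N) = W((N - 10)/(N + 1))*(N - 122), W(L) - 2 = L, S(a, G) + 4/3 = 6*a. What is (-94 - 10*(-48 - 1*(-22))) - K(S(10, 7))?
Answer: 61634/179 ≈ 344.32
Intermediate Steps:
S(a, G) = -4/3 + 6*a
W(L) = 2 + L
K(N) = (-122 + N)*(2 + (-10 + N)/(1 + N)) (K(N) = (2 + (N - 10)/(N + 1))*(N - 122) = (2 + (-10 + N)/(1 + N))*(-122 + N) = (-122 + N)*(2 + (-10 + N)/(1 + N)))
(-94 - 10*(-48 - 1*(-22))) - K(S(10, 7)) = (-94 - 10*(-48 - 1*(-22))) - (-122 + (-4/3 + 6*10))*(-8 + 3*(-4/3 + 6*10))/(1 + (-4/3 + 6*10)) = (-94 - 10*(-48 + 22)) - (-122 + (-4/3 + 60))*(-8 + 3*(-4/3 + 60))/(1 + (-4/3 + 60)) = (-94 - 10*(-26)) - (-122 + 176/3)*(-8 + 3*(176/3))/(1 + 176/3) = (-94 + 260) - (-190)*(-8 + 176)/(179/3*3) = 166 - 3*(-190)*168/(179*3) = 166 - 1*(-31920/179) = 166 + 31920/179 = 61634/179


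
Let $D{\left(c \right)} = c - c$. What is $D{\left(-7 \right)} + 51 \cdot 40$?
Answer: $2040$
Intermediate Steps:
$D{\left(c \right)} = 0$
$D{\left(-7 \right)} + 51 \cdot 40 = 0 + 51 \cdot 40 = 0 + 2040 = 2040$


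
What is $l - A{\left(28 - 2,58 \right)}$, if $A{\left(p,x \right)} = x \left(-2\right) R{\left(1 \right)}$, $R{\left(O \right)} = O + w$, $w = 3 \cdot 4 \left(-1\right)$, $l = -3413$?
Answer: $-4689$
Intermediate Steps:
$w = -12$ ($w = 12 \left(-1\right) = -12$)
$R{\left(O \right)} = -12 + O$ ($R{\left(O \right)} = O - 12 = -12 + O$)
$A{\left(p,x \right)} = 22 x$ ($A{\left(p,x \right)} = x \left(-2\right) \left(-12 + 1\right) = - 2 x \left(-11\right) = 22 x$)
$l - A{\left(28 - 2,58 \right)} = -3413 - 22 \cdot 58 = -3413 - 1276 = -4689$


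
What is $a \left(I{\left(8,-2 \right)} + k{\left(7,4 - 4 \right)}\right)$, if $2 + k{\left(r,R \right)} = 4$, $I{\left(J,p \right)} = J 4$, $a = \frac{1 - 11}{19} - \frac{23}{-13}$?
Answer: $\frac{10438}{247} \approx 42.259$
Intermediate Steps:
$a = \frac{307}{247}$ ($a = \left(-10\right) \frac{1}{19} - - \frac{23}{13} = - \frac{10}{19} + \frac{23}{13} = \frac{307}{247} \approx 1.2429$)
$I{\left(J,p \right)} = 4 J$
$k{\left(r,R \right)} = 2$ ($k{\left(r,R \right)} = -2 + 4 = 2$)
$a \left(I{\left(8,-2 \right)} + k{\left(7,4 - 4 \right)}\right) = \frac{307 \left(4 \cdot 8 + 2\right)}{247} = \frac{307 \left(32 + 2\right)}{247} = \frac{307}{247} \cdot 34 = \frac{10438}{247}$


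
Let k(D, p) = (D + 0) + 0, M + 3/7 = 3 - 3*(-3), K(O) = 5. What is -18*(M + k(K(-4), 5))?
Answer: -2088/7 ≈ -298.29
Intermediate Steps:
M = 81/7 (M = -3/7 + (3 - 3*(-3)) = -3/7 + (3 + 9) = -3/7 + 12 = 81/7 ≈ 11.571)
k(D, p) = D (k(D, p) = D + 0 = D)
-18*(M + k(K(-4), 5)) = -18*(81/7 + 5) = -18*116/7 = -2088/7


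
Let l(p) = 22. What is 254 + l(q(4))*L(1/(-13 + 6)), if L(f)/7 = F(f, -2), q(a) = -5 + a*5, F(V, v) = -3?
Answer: -208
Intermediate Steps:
q(a) = -5 + 5*a
L(f) = -21 (L(f) = 7*(-3) = -21)
254 + l(q(4))*L(1/(-13 + 6)) = 254 + 22*(-21) = 254 - 462 = -208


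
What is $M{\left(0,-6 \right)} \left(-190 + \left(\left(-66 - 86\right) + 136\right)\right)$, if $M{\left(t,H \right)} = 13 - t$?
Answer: $-2678$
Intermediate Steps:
$M{\left(0,-6 \right)} \left(-190 + \left(\left(-66 - 86\right) + 136\right)\right) = \left(13 - 0\right) \left(-190 + \left(\left(-66 - 86\right) + 136\right)\right) = \left(13 + 0\right) \left(-190 + \left(-152 + 136\right)\right) = 13 \left(-190 - 16\right) = 13 \left(-206\right) = -2678$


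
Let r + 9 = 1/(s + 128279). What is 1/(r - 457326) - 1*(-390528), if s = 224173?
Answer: 62948675412558780/161188635419 ≈ 3.9053e+5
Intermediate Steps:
r = -3172067/352452 (r = -9 + 1/(224173 + 128279) = -9 + 1/352452 = -3172067/352452 ≈ -9.0000)
1/(r - 457326) - 1*(-390528) = 1/(-3172067/352452 - 457326) - 1*(-390528) = 1/(-161188635419/352452) + 390528 = -352452/161188635419 + 390528 = 62948675412558780/161188635419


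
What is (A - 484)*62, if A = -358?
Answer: -52204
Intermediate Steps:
(A - 484)*62 = (-358 - 484)*62 = -842*62 = -52204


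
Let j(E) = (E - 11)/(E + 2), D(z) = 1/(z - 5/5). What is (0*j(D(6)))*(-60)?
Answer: 0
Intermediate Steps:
D(z) = 1/(-1 + z) (D(z) = 1/(z - 5*⅕) = 1/(z - 1) = 1/(-1 + z))
j(E) = (-11 + E)/(2 + E)
(0*j(D(6)))*(-60) = (0*((-11 + 1/(-1 + 6))/(2 + 1/(-1 + 6))))*(-60) = (0*((-11 + 1/5)/(2 + 1/5)))*(-60) = (0*((-11 + ⅕)/(2 + ⅕)))*(-60) = (0*(-54/5/(11/5)))*(-60) = (0*((5/11)*(-54/5)))*(-60) = (0*(-54/11))*(-60) = 0*(-60) = 0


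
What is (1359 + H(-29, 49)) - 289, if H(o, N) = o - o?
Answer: 1070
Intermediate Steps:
H(o, N) = 0
(1359 + H(-29, 49)) - 289 = (1359 + 0) - 289 = 1359 - 289 = 1070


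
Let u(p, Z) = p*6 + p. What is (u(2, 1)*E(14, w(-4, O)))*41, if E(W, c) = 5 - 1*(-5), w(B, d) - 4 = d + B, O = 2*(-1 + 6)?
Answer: 5740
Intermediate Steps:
O = 10 (O = 2*5 = 10)
w(B, d) = 4 + B + d (w(B, d) = 4 + (d + B) = 4 + (B + d) = 4 + B + d)
E(W, c) = 10 (E(W, c) = 5 + 5 = 10)
u(p, Z) = 7*p (u(p, Z) = 6*p + p = 7*p)
(u(2, 1)*E(14, w(-4, O)))*41 = ((7*2)*10)*41 = (14*10)*41 = 140*41 = 5740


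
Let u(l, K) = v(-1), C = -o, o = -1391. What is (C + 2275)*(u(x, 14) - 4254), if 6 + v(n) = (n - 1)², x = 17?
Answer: -15602496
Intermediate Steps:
v(n) = -6 + (-1 + n)² (v(n) = -6 + (n - 1)² = -6 + (-1 + n)²)
C = 1391 (C = -1*(-1391) = 1391)
u(l, K) = -2 (u(l, K) = -6 + (-1 - 1)² = -6 + (-2)² = -6 + 4 = -2)
(C + 2275)*(u(x, 14) - 4254) = (1391 + 2275)*(-2 - 4254) = 3666*(-4256) = -15602496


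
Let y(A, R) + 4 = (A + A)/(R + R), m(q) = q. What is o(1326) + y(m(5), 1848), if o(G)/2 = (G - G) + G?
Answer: 4893509/1848 ≈ 2648.0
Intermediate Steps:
o(G) = 2*G (o(G) = 2*((G - G) + G) = 2*(0 + G) = 2*G)
y(A, R) = -4 + A/R (y(A, R) = -4 + (A + A)/(R + R) = -4 + (2*A)/((2*R)) = -4 + (2*A)*(1/(2*R)) = -4 + A/R)
o(1326) + y(m(5), 1848) = 2*1326 + (-4 + 5/1848) = 2652 + (-4 + 5*(1/1848)) = 2652 + (-4 + 5/1848) = 2652 - 7387/1848 = 4893509/1848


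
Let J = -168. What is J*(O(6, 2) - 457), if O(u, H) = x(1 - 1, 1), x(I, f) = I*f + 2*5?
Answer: 75096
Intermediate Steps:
x(I, f) = 10 + I*f (x(I, f) = I*f + 10 = 10 + I*f)
O(u, H) = 10 (O(u, H) = 10 + (1 - 1)*1 = 10 + 0*1 = 10 + 0 = 10)
J*(O(6, 2) - 457) = -168*(10 - 457) = -168*(-447) = 75096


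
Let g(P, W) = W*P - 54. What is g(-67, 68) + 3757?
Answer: -853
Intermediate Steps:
g(P, W) = -54 + P*W (g(P, W) = P*W - 54 = -54 + P*W)
g(-67, 68) + 3757 = (-54 - 67*68) + 3757 = (-54 - 4556) + 3757 = -4610 + 3757 = -853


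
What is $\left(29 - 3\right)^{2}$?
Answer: $676$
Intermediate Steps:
$\left(29 - 3\right)^{2} = 26^{2} = 676$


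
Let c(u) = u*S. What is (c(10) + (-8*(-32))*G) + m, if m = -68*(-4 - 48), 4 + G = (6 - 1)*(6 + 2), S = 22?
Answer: 12972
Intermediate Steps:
G = 36 (G = -4 + (6 - 1)*(6 + 2) = -4 + 5*8 = -4 + 40 = 36)
c(u) = 22*u (c(u) = u*22 = 22*u)
m = 3536 (m = -68*(-52) = 3536)
(c(10) + (-8*(-32))*G) + m = (22*10 - 8*(-32)*36) + 3536 = (220 + 256*36) + 3536 = (220 + 9216) + 3536 = 9436 + 3536 = 12972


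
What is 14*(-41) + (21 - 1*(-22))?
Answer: -531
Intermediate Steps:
14*(-41) + (21 - 1*(-22)) = -574 + (21 + 22) = -574 + 43 = -531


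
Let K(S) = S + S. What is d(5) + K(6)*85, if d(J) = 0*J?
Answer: 1020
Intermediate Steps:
d(J) = 0
K(S) = 2*S
d(5) + K(6)*85 = 0 + (2*6)*85 = 0 + 12*85 = 0 + 1020 = 1020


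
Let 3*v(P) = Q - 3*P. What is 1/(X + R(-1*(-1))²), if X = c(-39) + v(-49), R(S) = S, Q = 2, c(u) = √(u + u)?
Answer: 228/11903 - 9*I*√78/23806 ≈ 0.019155 - 0.0033389*I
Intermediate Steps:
c(u) = √2*√u (c(u) = √(2*u) = √2*√u)
v(P) = ⅔ - P (v(P) = (2 - 3*P)/3 = ⅔ - P)
X = 149/3 + I*√78 (X = √2*√(-39) + (⅔ - 1*(-49)) = √2*(I*√39) + (⅔ + 49) = I*√78 + 149/3 = 149/3 + I*√78 ≈ 49.667 + 8.8318*I)
1/(X + R(-1*(-1))²) = 1/((149/3 + I*√78) + (-1*(-1))²) = 1/((149/3 + I*√78) + 1²) = 1/((149/3 + I*√78) + 1) = 1/(152/3 + I*√78)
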